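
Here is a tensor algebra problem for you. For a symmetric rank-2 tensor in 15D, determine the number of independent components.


A symmetric rank-2 tensor in d dimensions has d(d+1)/2 independent components.
d = 15
d(d+1)/2 = 15 * 16 / 2 = 240 / 2 = 120

120


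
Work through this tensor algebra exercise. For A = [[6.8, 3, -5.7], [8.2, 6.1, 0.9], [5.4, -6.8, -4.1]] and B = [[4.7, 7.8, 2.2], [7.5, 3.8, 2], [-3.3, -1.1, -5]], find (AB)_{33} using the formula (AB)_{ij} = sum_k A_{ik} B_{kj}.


(AB)_{ij} = sum_k A_{ik} B_{kj}.
For i=3, j=3:
A_{31} * B_{13} = 5.4 * 2.2 = 11.88
A_{32} * B_{23} = -6.8 * 2 = -13.6
A_{33} * B_{33} = -4.1 * -5 = 20.5
Sum = 11.88 + -13.6 + 20.5 = 18.78

18.78


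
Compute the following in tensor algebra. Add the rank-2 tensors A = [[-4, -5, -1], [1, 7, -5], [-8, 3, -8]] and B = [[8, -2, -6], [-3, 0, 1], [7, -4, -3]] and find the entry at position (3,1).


Tensor addition is component-wise: (A + B)_{ij} = A_{ij} + B_{ij}.
A_{31} = -8
B_{31} = 7
(A + B)_{31} = -8 + 7 = -1

-1


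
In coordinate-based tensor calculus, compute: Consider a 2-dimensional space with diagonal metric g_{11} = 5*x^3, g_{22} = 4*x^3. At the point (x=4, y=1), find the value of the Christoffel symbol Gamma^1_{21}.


For a diagonal metric, Gamma^k_{ij} = (1/2) g^{kk} (dg_{ik}/dx_j + dg_{jk}/dx_i - dg_{ij}/dx_k).
The metric is diagonal, so g_{ab} = 0 for a != b.
At the given point: g_{11} = 320, g_{22} = 256
g^{11} = 1/320
dg_{21}/dx_1 = 0 (off-diagonal)
dg_{11}/dx_2 = dg_{11}/dx_2 = 0
dg_{21}/dx_1 = 0 (off-diagonal)
Numerator = 0 + 0 - 0 = 0
Gamma^1_{21} = 0 / (2 * 320) = 0

0


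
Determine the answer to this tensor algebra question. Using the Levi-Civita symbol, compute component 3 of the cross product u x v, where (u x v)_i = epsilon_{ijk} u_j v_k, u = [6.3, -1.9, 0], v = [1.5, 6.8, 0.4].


(u x v)_3 = sum_{j,k} epsilon_{3jk} u_j v_k. Only permutations of (1,2,3) contribute; the two non-zero terms are:
eps_{312} u_1 v_2 = 1 * 6.3 * 6.8 = 42.84
eps_{321} u_2 v_1 = -1 * -1.9 * 1.5 = 2.85
(u x v)_3 = 45.69

45.69


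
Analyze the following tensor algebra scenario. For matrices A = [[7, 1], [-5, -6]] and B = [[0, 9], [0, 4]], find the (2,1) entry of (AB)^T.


(AB)^T_{ij} = (AB)_{ji} = sum_k A_{jk} B_{ki}.
For i=2, j=1 we need (AB)_{12}:
A_{11} * B_{12} = 7 * 9 = 63
A_{12} * B_{22} = 1 * 4 = 4
Sum = 63 + 4 = 67

67


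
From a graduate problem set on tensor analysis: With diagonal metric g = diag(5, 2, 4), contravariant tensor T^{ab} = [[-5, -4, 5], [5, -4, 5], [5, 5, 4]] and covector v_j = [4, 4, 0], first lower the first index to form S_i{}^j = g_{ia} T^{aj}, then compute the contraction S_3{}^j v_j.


Step 1: lower the first index. For a diagonal metric, g_{ia} T^{aj} = g_{ii} T^{ij} (no sum on i).
g_{33} = 4
S_3{}^1 = 4 * T^{31} = 4 * 5 = 20
S_3{}^2 = 4 * T^{32} = 4 * 5 = 20
S_3{}^3 = 4 * T^{33} = 4 * 4 = 16
Step 2: contract S_3{}^j with v_j.
S_3{}^1 * v_1 = 20 * 4 = 80
S_3{}^2 * v_2 = 20 * 4 = 80
S_3{}^3 * v_3 = 16 * 0 = 0
Result = 80 + 80 + 0 = 160

160


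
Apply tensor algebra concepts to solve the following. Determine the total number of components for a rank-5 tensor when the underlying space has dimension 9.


The number of components of a rank-r tensor in d dimensions is d^r.
Here d = 9 and r = 5.
9^5 = 59049

59049


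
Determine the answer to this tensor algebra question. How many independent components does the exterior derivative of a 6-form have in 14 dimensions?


The exterior derivative of a p-form is a (p+1)-form.
Its number of independent components is C(n, p+1).
n = 14, p+1 = 7
C(14, 7) = 3432

3432


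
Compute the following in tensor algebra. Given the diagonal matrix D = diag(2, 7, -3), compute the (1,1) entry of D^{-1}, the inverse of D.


For a diagonal matrix, the inverse has entries (D^{-1})_{ii} = 1/d_{ii}.
The diagonal entries are: d_{11} = 2, d_{22} = 7, d_{33} = -3
We need (D^{-1})_{11} = 1/d_{11} = 1/2 = 1/2

1/2


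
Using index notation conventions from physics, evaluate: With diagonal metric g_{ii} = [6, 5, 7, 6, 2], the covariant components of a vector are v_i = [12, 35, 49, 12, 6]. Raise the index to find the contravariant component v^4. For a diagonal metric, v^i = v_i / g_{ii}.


To raise an index with a diagonal metric: v^i = v_i / g_{ii}.
For index 4: v_4 = 12, g_{44} = 6
v^4 = 12 / 6 = 2

2


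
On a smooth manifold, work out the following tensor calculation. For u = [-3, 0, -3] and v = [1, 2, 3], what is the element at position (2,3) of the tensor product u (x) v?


The outer product entry T_{ij} = u_i * v_j.
We need i=2, j=3.
u_2 = 0, v_3 = 3
T_{2,3} = 0 * 3 = 0

0


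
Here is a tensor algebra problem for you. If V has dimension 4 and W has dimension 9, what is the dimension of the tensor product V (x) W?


The dimension of a tensor product is the product of dimensions.
dim(V) = 4, dim(W) = 9
dim(V (x) W) = 4 * 9 = 36

36


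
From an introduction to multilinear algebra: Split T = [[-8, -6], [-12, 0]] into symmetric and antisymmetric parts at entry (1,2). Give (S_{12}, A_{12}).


T_{12} = -6
T_{21} = -12
S_{12} = (-6 + -12)/2 = -18/2 = -9
A_{12} = (-6 - -12)/2 = 6/2 = 3
Check: S + A = -9 + 3 = -6 = T_{12}.

(-9, 3)


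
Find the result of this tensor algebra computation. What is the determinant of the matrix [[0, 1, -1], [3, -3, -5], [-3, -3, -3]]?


Expanding along the first row, det(A) = a11*M_11 - a12*M_12 + a13*M_13, where M_1j is the (1,j) minor.
Minor M_11 = -3*-3 - -5*-3 = -6
Minor M_12 = 3*-3 - -5*-3 = -24
Minor M_13 = 3*-3 - -3*-3 = -18
det = 0*(-6) - 1*(-24) + -1*(-18)
    = 0 - -24 + 18
    = 42

42


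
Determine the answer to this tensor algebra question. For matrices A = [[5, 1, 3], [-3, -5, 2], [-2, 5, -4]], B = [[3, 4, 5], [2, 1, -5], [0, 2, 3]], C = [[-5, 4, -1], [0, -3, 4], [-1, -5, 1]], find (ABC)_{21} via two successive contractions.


(ABC)_{21} = sum_m (AB)_{2m} C_{m1}. First compute row 2 of AB.
(AB)_{21} = -3*3 + -5*2 + 2*0 = -19
(AB)_{22} = -3*4 + -5*1 + 2*2 = -13
(AB)_{23} = -3*5 + -5*-5 + 2*3 = 16
Now contract with column 1 of C:
(AB)_{21} * C_{11} = -19 * -5 = 95
(AB)_{22} * C_{21} = -13 * 0 = 0
(AB)_{23} * C_{31} = 16 * -1 = -16
(ABC)_{21} = 95 + 0 + -16 = 79

79


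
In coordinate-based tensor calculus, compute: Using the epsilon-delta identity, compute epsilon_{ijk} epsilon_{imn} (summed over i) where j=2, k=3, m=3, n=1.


Using the identity: epsilon_{ijk} epsilon_{imn} = delta_{jm} delta_{kn} - delta_{jn} delta_{km}.
delta_{23} = 0
delta_{31} = 0
delta_{21} = 0
delta_{33} = 1
Result = 0 * 0 - 0 * 1 = 0 - 0 = 0

0


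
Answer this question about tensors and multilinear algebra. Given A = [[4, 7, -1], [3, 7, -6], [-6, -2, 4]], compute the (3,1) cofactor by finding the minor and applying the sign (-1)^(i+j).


To find cofactor C_{31}, delete row 3 and column 1.
The resulting 2x2 submatrix is: [[7, -1], [7, -6]]
Minor M_{31} = 7*-6 - -1*7
  = -42 - -7 = -35
Sign = (-1)^(3+1) = (-1)^4 = 1
Cofactor C_{31} = 1 * -35 = -35

-35


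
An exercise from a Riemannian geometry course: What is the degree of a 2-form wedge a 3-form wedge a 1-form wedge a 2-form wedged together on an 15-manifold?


The degree of a wedge product is the sum of the degrees of the individual forms.
Degrees: 2, 3, 1, 2
Total degree = 2 + 3 + 1 + 2 = 8

8


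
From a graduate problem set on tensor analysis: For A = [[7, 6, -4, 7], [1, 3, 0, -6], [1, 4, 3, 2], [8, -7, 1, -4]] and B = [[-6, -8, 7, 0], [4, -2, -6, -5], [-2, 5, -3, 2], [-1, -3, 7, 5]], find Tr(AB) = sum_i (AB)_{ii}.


Tr(AB) = sum_i (AB)_{ii} where (AB)_{ii} = sum_k A_{ik} B_{ki}.
(AB)_{11} = 7*-6 + 6*4 + -4*-2 + 7*-1 = -17
(AB)_{22} = 1*-8 + 3*-2 + 0*5 + -6*-3 = 4
(AB)_{33} = 1*7 + 4*-6 + 3*-3 + 2*7 = -12
(AB)_{44} = 8*0 + -7*-5 + 1*2 + -4*5 = 17
Tr(AB) = -17 + 4 + -12 + 17 = -8

-8


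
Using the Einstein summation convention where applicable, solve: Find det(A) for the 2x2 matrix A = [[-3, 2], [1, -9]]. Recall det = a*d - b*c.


For a 2x2 matrix [[a, b], [c, d]], det = a*d - b*c.
a = -3, b = 2, c = 1, d = -9
a*d = -3 * -9 = 27
b*c = 2 * 1 = 2
det = 27 - 2 = 25

25


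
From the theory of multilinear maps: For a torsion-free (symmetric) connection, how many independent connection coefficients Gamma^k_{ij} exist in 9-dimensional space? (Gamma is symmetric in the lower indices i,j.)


Christoffel symbols Gamma^k_{ij} are symmetric in i,j, so there are d * d(d+1)/2 independent symbols.
d = 9
d(d+1)/2 = 9 * 10 / 2 = 45
Total = 9 * 45 = 405

405


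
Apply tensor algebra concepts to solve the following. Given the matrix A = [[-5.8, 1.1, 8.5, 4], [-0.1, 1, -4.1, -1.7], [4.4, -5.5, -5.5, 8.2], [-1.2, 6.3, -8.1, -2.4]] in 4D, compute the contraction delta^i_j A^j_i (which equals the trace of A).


The contraction (trace) of a rank-2 tensor is the sum of its diagonal elements.
Diagonal entries: A[1,1] = -5.8, A[2,2] = 1, A[3,3] = -5.5, A[4,4] = -2.4
Tr(A) = -5.8 + 1 + -5.5 + -2.4 = -12.7

-12.7


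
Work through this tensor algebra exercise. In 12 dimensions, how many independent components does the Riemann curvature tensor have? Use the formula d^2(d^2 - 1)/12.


The Riemann tensor in d dimensions has d^2(d^2 - 1)/12 independent components.
d = 12, so d^2 = 144
d^2 - 1 = 143
d^2(d^2 - 1) = 144 * 143 = 20592
Divide by 12: 20592 / 12 = 1716

1716


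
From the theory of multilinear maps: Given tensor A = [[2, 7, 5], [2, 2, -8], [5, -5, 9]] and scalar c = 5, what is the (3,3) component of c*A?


Scalar multiplication: (cA)_{ij} = c * A_{ij}.
c = 5
A_{33} = 9
(cA)_{33} = 5 * 9 = 45

45


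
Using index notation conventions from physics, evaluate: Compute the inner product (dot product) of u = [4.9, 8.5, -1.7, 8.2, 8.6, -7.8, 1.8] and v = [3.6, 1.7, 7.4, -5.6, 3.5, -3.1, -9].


The inner product u . v = sum of u_i * v_i.
Term-by-term: 4.9 * 3.6, 8.5 * 1.7, -1.7 * 7.4, 8.2 * -5.6, 8.6 * 3.5, -7.8 * -3.1, 1.8 * -9
Products: 17.64, 14.45, -12.58, -45.92, 30.1, 24.18, -16.2
Sum = 17.64 + 14.45 + -12.58 + -45.92 + 30.1 + 24.18 + -16.2 = 11.67

11.67


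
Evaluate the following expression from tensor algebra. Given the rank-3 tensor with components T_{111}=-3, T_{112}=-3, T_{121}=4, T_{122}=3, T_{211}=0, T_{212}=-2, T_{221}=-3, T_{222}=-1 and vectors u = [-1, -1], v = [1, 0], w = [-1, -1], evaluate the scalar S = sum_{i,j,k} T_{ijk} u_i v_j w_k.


S = sum over i,j,k of T_{ijk} u_i v_j w_k. Expanding all 8 terms:
T_{111}*u_1*v_1*w_1 = -3*-1*1*-1 = -3  (running total: -3)
T_{112}*u_1*v_1*w_2 = -3*-1*1*-1 = -3  (running total: -6)
T_{121}*u_1*v_2*w_1 = 4*-1*0*-1 = 0  (running total: -6)
T_{122}*u_1*v_2*w_2 = 3*-1*0*-1 = 0  (running total: -6)
T_{211}*u_2*v_1*w_1 = 0*-1*1*-1 = 0  (running total: -6)
T_{212}*u_2*v_1*w_2 = -2*-1*1*-1 = -2  (running total: -8)
T_{221}*u_2*v_2*w_1 = -3*-1*0*-1 = 0  (running total: -8)
T_{222}*u_2*v_2*w_2 = -1*-1*0*-1 = 0  (running total: -8)
S = -8

-8


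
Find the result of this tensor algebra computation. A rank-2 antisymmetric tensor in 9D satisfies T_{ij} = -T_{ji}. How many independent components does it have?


An antisymmetric rank-2 tensor satisfies A_{ij} = -A_{ji}, so diagonal entries are zero.
The independent components are the upper-triangular entries: C(n, 2) = n(n-1)/2.
n = 9
C(9, 2) = 9 * 8 / 2 = 72 / 2 = 36

36


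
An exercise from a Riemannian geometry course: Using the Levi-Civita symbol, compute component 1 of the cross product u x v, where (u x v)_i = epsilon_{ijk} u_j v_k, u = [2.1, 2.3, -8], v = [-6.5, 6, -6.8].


(u x v)_1 = sum_{j,k} epsilon_{1jk} u_j v_k. Only permutations of (1,2,3) contribute; the two non-zero terms are:
eps_{123} u_2 v_3 = 1 * 2.3 * -6.8 = -15.64
eps_{132} u_3 v_2 = -1 * -8 * 6 = 48
(u x v)_1 = 32.36

32.36


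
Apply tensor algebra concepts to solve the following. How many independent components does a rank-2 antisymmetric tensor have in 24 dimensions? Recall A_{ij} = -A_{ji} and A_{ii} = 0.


An antisymmetric rank-2 tensor satisfies A_{ij} = -A_{ji}, so diagonal entries are zero.
The independent components are the upper-triangular entries: C(n, 2) = n(n-1)/2.
n = 24
C(24, 2) = 24 * 23 / 2 = 552 / 2 = 276

276


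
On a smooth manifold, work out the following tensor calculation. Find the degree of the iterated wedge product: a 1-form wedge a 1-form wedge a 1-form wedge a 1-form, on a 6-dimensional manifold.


The degree of a wedge product is the sum of the degrees of the individual forms.
Degrees: 1, 1, 1, 1
Total degree = 1 + 1 + 1 + 1 = 4

4


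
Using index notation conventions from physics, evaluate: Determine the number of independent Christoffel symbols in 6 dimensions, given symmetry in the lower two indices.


Christoffel symbols Gamma^k_{ij} are symmetric in i,j, so there are d * d(d+1)/2 independent symbols.
d = 6
d(d+1)/2 = 6 * 7 / 2 = 21
Total = 6 * 21 = 126

126


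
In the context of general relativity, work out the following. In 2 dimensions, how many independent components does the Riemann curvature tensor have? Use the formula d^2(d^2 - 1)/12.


The Riemann tensor in d dimensions has d^2(d^2 - 1)/12 independent components.
d = 2, so d^2 = 4
d^2 - 1 = 3
d^2(d^2 - 1) = 4 * 3 = 12
Divide by 12: 12 / 12 = 1

1


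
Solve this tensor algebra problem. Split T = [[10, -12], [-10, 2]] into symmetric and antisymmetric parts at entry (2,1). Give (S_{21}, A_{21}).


T_{21} = -10
T_{12} = -12
S_{21} = (-10 + -12)/2 = -22/2 = -11
A_{21} = (-10 - -12)/2 = 2/2 = 1
Check: S + A = -11 + 1 = -10 = T_{21}.

(-11, 1)


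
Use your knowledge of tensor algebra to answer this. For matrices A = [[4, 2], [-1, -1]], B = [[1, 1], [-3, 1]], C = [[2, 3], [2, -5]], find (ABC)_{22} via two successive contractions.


(ABC)_{22} = sum_m (AB)_{2m} C_{m2}. First compute row 2 of AB.
(AB)_{21} = -1*1 + -1*-3 = 2
(AB)_{22} = -1*1 + -1*1 = -2
Now contract with column 2 of C:
(AB)_{21} * C_{12} = 2 * 3 = 6
(AB)_{22} * C_{22} = -2 * -5 = 10
(ABC)_{22} = 6 + 10 = 16

16


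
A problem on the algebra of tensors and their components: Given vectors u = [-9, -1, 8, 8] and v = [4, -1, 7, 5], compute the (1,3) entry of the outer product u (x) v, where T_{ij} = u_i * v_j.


The outer product entry T_{ij} = u_i * v_j.
We need i=1, j=3.
u_1 = -9, v_3 = 7
T_{1,3} = -9 * 7 = -63

-63


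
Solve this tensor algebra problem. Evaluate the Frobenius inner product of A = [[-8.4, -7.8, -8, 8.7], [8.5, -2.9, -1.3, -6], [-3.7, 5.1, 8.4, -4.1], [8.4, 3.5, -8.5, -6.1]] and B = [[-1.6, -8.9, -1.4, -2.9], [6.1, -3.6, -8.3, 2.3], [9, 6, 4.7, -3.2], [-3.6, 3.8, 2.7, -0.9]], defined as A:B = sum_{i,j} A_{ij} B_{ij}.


A:B = sum over all i,j of A_{ij} * B_{ij}.
Row 1: -8.4*-1.6=13.44, -7.8*-8.9=69.42, -8*-1.4=11.2, 8.7*-2.9=-25.23 => row sum = 68.83
Row 2: 8.5*6.1=51.85, -2.9*-3.6=10.44, -1.3*-8.3=10.79, -6*2.3=-13.8 => row sum = 59.28
Row 3: -3.7*9=-33.3, 5.1*6=30.6, 8.4*4.7=39.48, -4.1*-3.2=13.12 => row sum = 49.9
Row 4: 8.4*-3.6=-30.24, 3.5*3.8=13.3, -8.5*2.7=-22.95, -6.1*-0.9=5.49 => row sum = -34.4
Total = 68.83 + 59.28 + 49.9 + -34.4 = 143.61

143.61


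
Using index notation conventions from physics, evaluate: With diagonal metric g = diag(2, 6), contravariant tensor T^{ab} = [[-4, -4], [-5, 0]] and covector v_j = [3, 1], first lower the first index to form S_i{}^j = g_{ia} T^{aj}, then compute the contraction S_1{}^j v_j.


Step 1: lower the first index. For a diagonal metric, g_{ia} T^{aj} = g_{ii} T^{ij} (no sum on i).
g_{11} = 2
S_1{}^1 = 2 * T^{11} = 2 * -4 = -8
S_1{}^2 = 2 * T^{12} = 2 * -4 = -8
Step 2: contract S_1{}^j with v_j.
S_1{}^1 * v_1 = -8 * 3 = -24
S_1{}^2 * v_2 = -8 * 1 = -8
Result = -24 + -8 = -32

-32


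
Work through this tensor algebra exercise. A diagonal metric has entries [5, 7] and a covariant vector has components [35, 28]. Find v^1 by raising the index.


To raise an index with a diagonal metric: v^i = v_i / g_{ii}.
For index 1: v_1 = 35, g_{11} = 5
v^1 = 35 / 5 = 7

7


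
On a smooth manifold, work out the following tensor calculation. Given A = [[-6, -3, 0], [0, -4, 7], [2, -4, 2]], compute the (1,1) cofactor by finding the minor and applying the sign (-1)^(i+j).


To find cofactor C_{11}, delete row 1 and column 1.
The resulting 2x2 submatrix is: [[-4, 7], [-4, 2]]
Minor M_{11} = -4*2 - 7*-4
  = -8 - -28 = 20
Sign = (-1)^(1+1) = (-1)^2 = 1
Cofactor C_{11} = 1 * 20 = 20

20


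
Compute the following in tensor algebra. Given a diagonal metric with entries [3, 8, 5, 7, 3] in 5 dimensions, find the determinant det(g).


For a diagonal metric, the determinant is the product of diagonal entries.
Diagonal entries: 3, 8, 5, 7, 3
det(g) = 3 * 8 * 5 * 7 * 3 = 2520

2520


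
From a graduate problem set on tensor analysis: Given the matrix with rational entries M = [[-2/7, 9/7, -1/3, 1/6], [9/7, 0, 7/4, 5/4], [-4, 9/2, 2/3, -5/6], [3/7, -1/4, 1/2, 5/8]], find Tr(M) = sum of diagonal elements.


The trace is the sum of diagonal entries.
Diagonal: M[1,1] = -2/7, M[2,2] = 0, M[3,3] = 2/3, M[4,4] = 5/8
Tr(M) = -2/7 + 0 + 2/3 + 5/8
Computing step by step:
After adding M[1,1]: -2/7
After adding M[2,2]: -2/7
After adding M[3,3]: 8/21
After adding M[4,4]: 169/168
Tr(M) = 169/168

169/168


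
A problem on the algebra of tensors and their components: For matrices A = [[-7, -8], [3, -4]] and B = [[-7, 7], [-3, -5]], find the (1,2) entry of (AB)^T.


(AB)^T_{ij} = (AB)_{ji} = sum_k A_{jk} B_{ki}.
For i=1, j=2 we need (AB)_{21}:
A_{21} * B_{11} = 3 * -7 = -21
A_{22} * B_{21} = -4 * -3 = 12
Sum = -21 + 12 = -9

-9


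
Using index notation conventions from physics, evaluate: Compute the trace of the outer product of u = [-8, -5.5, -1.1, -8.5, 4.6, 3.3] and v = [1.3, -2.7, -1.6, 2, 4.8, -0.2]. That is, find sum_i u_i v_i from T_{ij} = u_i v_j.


The outer product gives T_{ij} = u_i v_j.
The trace (contraction) is Tr(T) = sum_i T_{ii} = sum_i u_i v_i.
Diagonal entries:
T_{11} = u_1 * v_1 = -8 * 1.3 = -10.4
T_{22} = u_2 * v_2 = -5.5 * -2.7 = 14.85
T_{33} = u_3 * v_3 = -1.1 * -1.6 = 1.76
T_{44} = u_4 * v_4 = -8.5 * 2 = -17
T_{55} = u_5 * v_5 = 4.6 * 4.8 = 22.08
T_{66} = u_6 * v_6 = 3.3 * -0.2 = -0.66
Tr(T) = -10.4 + 14.85 + 1.76 + -17 + 22.08 + -0.66 = 10.63

10.63


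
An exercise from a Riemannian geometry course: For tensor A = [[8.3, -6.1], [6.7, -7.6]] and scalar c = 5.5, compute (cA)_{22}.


Scalar multiplication: (cA)_{ij} = c * A_{ij}.
c = 5.5
A_{22} = -7.6
(cA)_{22} = 5.5 * -7.6 = -41.8

-41.8


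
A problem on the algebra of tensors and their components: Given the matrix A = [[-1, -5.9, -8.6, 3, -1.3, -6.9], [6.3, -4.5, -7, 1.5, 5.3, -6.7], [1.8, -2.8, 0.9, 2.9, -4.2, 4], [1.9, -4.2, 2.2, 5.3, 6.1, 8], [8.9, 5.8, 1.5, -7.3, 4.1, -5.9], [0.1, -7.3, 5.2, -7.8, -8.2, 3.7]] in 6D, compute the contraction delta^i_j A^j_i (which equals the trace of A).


The contraction (trace) of a rank-2 tensor is the sum of its diagonal elements.
Diagonal entries: A[1,1] = -1, A[2,2] = -4.5, A[3,3] = 0.9, A[4,4] = 5.3, A[5,5] = 4.1, A[6,6] = 3.7
Tr(A) = -1 + -4.5 + 0.9 + 5.3 + 4.1 + 3.7 = 8.5

8.5


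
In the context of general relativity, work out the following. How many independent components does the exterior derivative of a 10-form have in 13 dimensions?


The exterior derivative of a p-form is a (p+1)-form.
Its number of independent components is C(n, p+1).
n = 13, p+1 = 11
C(13, 11) = 78

78


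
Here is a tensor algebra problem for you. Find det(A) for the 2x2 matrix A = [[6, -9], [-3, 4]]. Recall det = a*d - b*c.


For a 2x2 matrix [[a, b], [c, d]], det = a*d - b*c.
a = 6, b = -9, c = -3, d = 4
a*d = 6 * 4 = 24
b*c = -9 * -3 = 27
det = 24 - 27 = -3

-3


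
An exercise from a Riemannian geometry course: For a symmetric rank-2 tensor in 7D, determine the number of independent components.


A symmetric rank-2 tensor in d dimensions has d(d+1)/2 independent components.
d = 7
d(d+1)/2 = 7 * 8 / 2 = 56 / 2 = 28

28


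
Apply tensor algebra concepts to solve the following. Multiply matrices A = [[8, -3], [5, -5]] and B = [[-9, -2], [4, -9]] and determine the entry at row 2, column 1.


(AB)_{ij} = sum_k A_{ik} B_{kj}.
For i=2, j=1:
A_{21} * B_{11} = 5 * -9 = -45
A_{22} * B_{21} = -5 * 4 = -20
Sum = -45 + -20 = -65

-65


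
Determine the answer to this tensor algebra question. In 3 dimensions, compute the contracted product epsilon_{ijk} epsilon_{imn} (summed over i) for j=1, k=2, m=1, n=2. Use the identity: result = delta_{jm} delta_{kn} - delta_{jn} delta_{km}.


Using the identity: epsilon_{ijk} epsilon_{imn} = delta_{jm} delta_{kn} - delta_{jn} delta_{km}.
delta_{11} = 1
delta_{22} = 1
delta_{12} = 0
delta_{21} = 0
Result = 1 * 1 - 0 * 0 = 1 - 0 = 1

1


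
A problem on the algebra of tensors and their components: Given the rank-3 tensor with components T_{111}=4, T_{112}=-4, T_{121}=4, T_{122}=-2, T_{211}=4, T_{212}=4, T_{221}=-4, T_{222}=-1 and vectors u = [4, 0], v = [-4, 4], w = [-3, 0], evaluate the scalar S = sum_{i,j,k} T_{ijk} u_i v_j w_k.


S = sum over i,j,k of T_{ijk} u_i v_j w_k. Expanding all 8 terms:
T_{111}*u_1*v_1*w_1 = 4*4*-4*-3 = 192  (running total: 192)
T_{112}*u_1*v_1*w_2 = -4*4*-4*0 = 0  (running total: 192)
T_{121}*u_1*v_2*w_1 = 4*4*4*-3 = -192  (running total: 0)
T_{122}*u_1*v_2*w_2 = -2*4*4*0 = 0  (running total: 0)
T_{211}*u_2*v_1*w_1 = 4*0*-4*-3 = 0  (running total: 0)
T_{212}*u_2*v_1*w_2 = 4*0*-4*0 = 0  (running total: 0)
T_{221}*u_2*v_2*w_1 = -4*0*4*-3 = 0  (running total: 0)
T_{222}*u_2*v_2*w_2 = -1*0*4*0 = 0  (running total: 0)
S = 0

0


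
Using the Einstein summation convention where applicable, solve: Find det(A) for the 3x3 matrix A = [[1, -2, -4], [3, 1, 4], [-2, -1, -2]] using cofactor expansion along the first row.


Expanding along the first row, det(A) = a11*M_11 - a12*M_12 + a13*M_13, where M_1j is the (1,j) minor.
Minor M_11 = 1*-2 - 4*-1 = 2
Minor M_12 = 3*-2 - 4*-2 = 2
Minor M_13 = 3*-1 - 1*-2 = -1
det = 1*(2) - -2*(2) + -4*(-1)
    = 2 - -4 + 4
    = 10

10


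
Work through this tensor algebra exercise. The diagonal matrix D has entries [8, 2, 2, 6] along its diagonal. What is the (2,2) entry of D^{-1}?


For a diagonal matrix, the inverse has entries (D^{-1})_{ii} = 1/d_{ii}.
The diagonal entries are: d_{11} = 8, d_{22} = 2, d_{33} = 2, d_{44} = 6
We need (D^{-1})_{22} = 1/d_{22} = 1/2 = 1/2

1/2


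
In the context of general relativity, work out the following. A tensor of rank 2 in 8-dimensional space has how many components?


The number of components of a rank-r tensor in d dimensions is d^r.
Here d = 8 and r = 2.
8^2 = 64

64


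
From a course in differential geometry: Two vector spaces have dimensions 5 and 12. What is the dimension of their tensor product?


The dimension of a tensor product is the product of dimensions.
dim(V) = 5, dim(W) = 12
dim(V (x) W) = 5 * 12 = 60

60


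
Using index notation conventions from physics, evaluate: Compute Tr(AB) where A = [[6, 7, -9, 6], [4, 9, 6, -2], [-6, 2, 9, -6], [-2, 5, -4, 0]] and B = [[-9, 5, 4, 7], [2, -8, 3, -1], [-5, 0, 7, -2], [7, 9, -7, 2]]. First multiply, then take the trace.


Tr(AB) = sum_i (AB)_{ii} where (AB)_{ii} = sum_k A_{ik} B_{ki}.
(AB)_{11} = 6*-9 + 7*2 + -9*-5 + 6*7 = 47
(AB)_{22} = 4*5 + 9*-8 + 6*0 + -2*9 = -70
(AB)_{33} = -6*4 + 2*3 + 9*7 + -6*-7 = 87
(AB)_{44} = -2*7 + 5*-1 + -4*-2 + 0*2 = -11
Tr(AB) = 47 + -70 + 87 + -11 = 53

53


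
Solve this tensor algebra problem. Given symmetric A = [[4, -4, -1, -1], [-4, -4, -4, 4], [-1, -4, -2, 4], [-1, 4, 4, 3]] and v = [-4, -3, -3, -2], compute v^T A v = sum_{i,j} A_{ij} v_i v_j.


First compute Av:
(Av)_1 = 4*-4 + -4*-3 + -1*-3 + -1*-2 = 1
(Av)_2 = -4*-4 + -4*-3 + -4*-3 + 4*-2 = 32
(Av)_3 = -1*-4 + -4*-3 + -2*-3 + 4*-2 = 14
(Av)_4 = -1*-4 + 4*-3 + 4*-3 + 3*-2 = -26
Av = [1, 32, 14, -26]
Then v^T (Av) = -4*1 + -3*32 + -3*14 + -2*-26
= -4 + -96 + -42 + 52 = -90

-90


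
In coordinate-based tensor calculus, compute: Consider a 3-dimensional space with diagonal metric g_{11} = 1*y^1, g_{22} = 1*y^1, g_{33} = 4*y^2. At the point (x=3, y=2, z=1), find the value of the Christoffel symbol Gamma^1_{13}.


For a diagonal metric, Gamma^k_{ij} = (1/2) g^{kk} (dg_{ik}/dx_j + dg_{jk}/dx_i - dg_{ij}/dx_k).
The metric is diagonal, so g_{ab} = 0 for a != b.
At the given point: g_{11} = 2, g_{22} = 2, g_{33} = 16
g^{11} = 1/2
dg_{11}/dx_3 = dg_{11}/dx_3 = 0
dg_{31}/dx_1 = 0 (off-diagonal)
dg_{13}/dx_1 = 0 (off-diagonal)
Numerator = 0 + 0 - 0 = 0
Gamma^1_{13} = 0 / (2 * 2) = 0

0


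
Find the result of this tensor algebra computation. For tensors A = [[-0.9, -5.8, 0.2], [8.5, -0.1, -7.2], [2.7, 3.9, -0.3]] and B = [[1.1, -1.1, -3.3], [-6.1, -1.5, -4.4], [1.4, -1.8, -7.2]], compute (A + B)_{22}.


Tensor addition is component-wise: (A + B)_{ij} = A_{ij} + B_{ij}.
A_{22} = -0.1
B_{22} = -1.5
(A + B)_{22} = -0.1 + -1.5 = -1.6

-1.6


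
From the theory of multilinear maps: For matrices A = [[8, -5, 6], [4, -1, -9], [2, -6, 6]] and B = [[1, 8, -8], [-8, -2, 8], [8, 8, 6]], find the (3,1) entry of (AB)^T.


(AB)^T_{ij} = (AB)_{ji} = sum_k A_{jk} B_{ki}.
For i=3, j=1 we need (AB)_{13}:
A_{11} * B_{13} = 8 * -8 = -64
A_{12} * B_{23} = -5 * 8 = -40
A_{13} * B_{33} = 6 * 6 = 36
Sum = -64 + -40 + 36 = -68

-68


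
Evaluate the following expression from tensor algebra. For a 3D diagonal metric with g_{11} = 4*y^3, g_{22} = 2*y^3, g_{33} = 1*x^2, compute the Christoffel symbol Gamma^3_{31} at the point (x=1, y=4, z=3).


For a diagonal metric, Gamma^k_{ij} = (1/2) g^{kk} (dg_{ik}/dx_j + dg_{jk}/dx_i - dg_{ij}/dx_k).
The metric is diagonal, so g_{ab} = 0 for a != b.
At the given point: g_{11} = 256, g_{22} = 128, g_{33} = 1
g^{33} = 1/1
dg_{33}/dx_1 = dg_{33}/dx_1 = 2
dg_{13}/dx_3 = 0 (off-diagonal)
dg_{31}/dx_3 = 0 (off-diagonal)
Numerator = 2 + 0 - 0 = 2
Gamma^3_{31} = 2 / (2 * 1) = 1

1


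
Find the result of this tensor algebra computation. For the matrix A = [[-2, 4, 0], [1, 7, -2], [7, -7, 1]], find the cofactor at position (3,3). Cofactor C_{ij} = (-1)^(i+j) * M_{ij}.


To find cofactor C_{33}, delete row 3 and column 3.
The resulting 2x2 submatrix is: [[-2, 4], [1, 7]]
Minor M_{33} = -2*7 - 4*1
  = -14 - 4 = -18
Sign = (-1)^(3+3) = (-1)^6 = 1
Cofactor C_{33} = 1 * -18 = -18

-18


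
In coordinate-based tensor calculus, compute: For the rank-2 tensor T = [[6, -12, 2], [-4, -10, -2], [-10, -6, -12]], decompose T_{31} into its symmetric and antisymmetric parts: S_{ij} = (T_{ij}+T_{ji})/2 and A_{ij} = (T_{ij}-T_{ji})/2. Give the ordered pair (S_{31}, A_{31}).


T_{31} = -10
T_{13} = 2
S_{31} = (-10 + 2)/2 = -8/2 = -4
A_{31} = (-10 - 2)/2 = -12/2 = -6
Check: S + A = -4 + -6 = -10 = T_{31}.

(-4, -6)


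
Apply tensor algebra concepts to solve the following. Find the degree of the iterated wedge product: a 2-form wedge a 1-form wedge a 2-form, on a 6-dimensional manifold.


The degree of a wedge product is the sum of the degrees of the individual forms.
Degrees: 2, 1, 2
Total degree = 2 + 1 + 2 = 5

5


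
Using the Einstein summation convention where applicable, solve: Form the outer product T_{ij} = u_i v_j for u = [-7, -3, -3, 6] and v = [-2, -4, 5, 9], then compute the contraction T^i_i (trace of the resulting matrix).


The outer product gives T_{ij} = u_i v_j.
The trace (contraction) is Tr(T) = sum_i T_{ii} = sum_i u_i v_i.
Diagonal entries:
T_{11} = u_1 * v_1 = -7 * -2 = 14
T_{22} = u_2 * v_2 = -3 * -4 = 12
T_{33} = u_3 * v_3 = -3 * 5 = -15
T_{44} = u_4 * v_4 = 6 * 9 = 54
Tr(T) = 14 + 12 + -15 + 54 = 65

65


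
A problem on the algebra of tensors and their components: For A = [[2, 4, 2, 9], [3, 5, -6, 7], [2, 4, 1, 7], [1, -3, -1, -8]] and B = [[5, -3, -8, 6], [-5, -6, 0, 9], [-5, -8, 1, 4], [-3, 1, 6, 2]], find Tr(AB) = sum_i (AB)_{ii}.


Tr(AB) = sum_i (AB)_{ii} where (AB)_{ii} = sum_k A_{ik} B_{ki}.
(AB)_{11} = 2*5 + 4*-5 + 2*-5 + 9*-3 = -47
(AB)_{22} = 3*-3 + 5*-6 + -6*-8 + 7*1 = 16
(AB)_{33} = 2*-8 + 4*0 + 1*1 + 7*6 = 27
(AB)_{44} = 1*6 + -3*9 + -1*4 + -8*2 = -41
Tr(AB) = -47 + 16 + 27 + -41 = -45

-45


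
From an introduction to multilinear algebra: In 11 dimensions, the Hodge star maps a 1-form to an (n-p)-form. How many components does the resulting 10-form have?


The Hodge dual of a p-form on an n-dimensional manifold is an (n-p)-form.
n = 11, p = 1, so dual degree = 11 - 1 = 10
The number of components is C(n, n-p) = C(11, 10) = 11

11


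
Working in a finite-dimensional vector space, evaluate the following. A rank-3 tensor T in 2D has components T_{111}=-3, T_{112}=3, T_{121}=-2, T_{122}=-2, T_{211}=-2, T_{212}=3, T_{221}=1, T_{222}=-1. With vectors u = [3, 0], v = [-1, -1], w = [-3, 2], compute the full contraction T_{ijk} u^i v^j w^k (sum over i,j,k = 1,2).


S = sum over i,j,k of T_{ijk} u_i v_j w_k. Expanding all 8 terms:
T_{111}*u_1*v_1*w_1 = -3*3*-1*-3 = -27  (running total: -27)
T_{112}*u_1*v_1*w_2 = 3*3*-1*2 = -18  (running total: -45)
T_{121}*u_1*v_2*w_1 = -2*3*-1*-3 = -18  (running total: -63)
T_{122}*u_1*v_2*w_2 = -2*3*-1*2 = 12  (running total: -51)
T_{211}*u_2*v_1*w_1 = -2*0*-1*-3 = 0  (running total: -51)
T_{212}*u_2*v_1*w_2 = 3*0*-1*2 = 0  (running total: -51)
T_{221}*u_2*v_2*w_1 = 1*0*-1*-3 = 0  (running total: -51)
T_{222}*u_2*v_2*w_2 = -1*0*-1*2 = 0  (running total: -51)
S = -51

-51


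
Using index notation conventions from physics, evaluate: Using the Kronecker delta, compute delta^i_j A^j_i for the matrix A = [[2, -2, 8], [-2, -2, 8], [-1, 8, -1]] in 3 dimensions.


The contraction (trace) of a rank-2 tensor is the sum of its diagonal elements.
Diagonal entries: A[1,1] = 2, A[2,2] = -2, A[3,3] = -1
Tr(A) = 2 + -2 + -1 = -1

-1


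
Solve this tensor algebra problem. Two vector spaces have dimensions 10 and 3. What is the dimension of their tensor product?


The dimension of a tensor product is the product of dimensions.
dim(V) = 10, dim(W) = 3
dim(V (x) W) = 10 * 3 = 30

30


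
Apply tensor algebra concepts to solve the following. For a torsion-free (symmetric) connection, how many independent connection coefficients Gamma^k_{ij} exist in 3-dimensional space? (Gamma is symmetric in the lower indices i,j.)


Christoffel symbols Gamma^k_{ij} are symmetric in i,j, so there are d * d(d+1)/2 independent symbols.
d = 3
d(d+1)/2 = 3 * 4 / 2 = 6
Total = 3 * 6 = 18

18


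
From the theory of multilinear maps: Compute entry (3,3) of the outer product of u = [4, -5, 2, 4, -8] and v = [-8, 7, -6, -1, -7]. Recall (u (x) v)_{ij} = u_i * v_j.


The outer product entry T_{ij} = u_i * v_j.
We need i=3, j=3.
u_3 = 2, v_3 = -6
T_{3,3} = 2 * -6 = -12

-12


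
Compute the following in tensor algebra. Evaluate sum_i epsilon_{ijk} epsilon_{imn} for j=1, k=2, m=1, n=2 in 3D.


Using the identity: epsilon_{ijk} epsilon_{imn} = delta_{jm} delta_{kn} - delta_{jn} delta_{km}.
delta_{11} = 1
delta_{22} = 1
delta_{12} = 0
delta_{21} = 0
Result = 1 * 1 - 0 * 0 = 1 - 0 = 1

1


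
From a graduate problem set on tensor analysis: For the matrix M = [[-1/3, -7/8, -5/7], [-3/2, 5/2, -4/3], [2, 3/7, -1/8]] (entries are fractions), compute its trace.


The trace is the sum of diagonal entries.
Diagonal: M[1,1] = -1/3, M[2,2] = 5/2, M[3,3] = -1/8
Tr(M) = -1/3 + 5/2 + -1/8
Computing step by step:
After adding M[1,1]: -1/3
After adding M[2,2]: 13/6
After adding M[3,3]: 49/24
Tr(M) = 49/24

49/24


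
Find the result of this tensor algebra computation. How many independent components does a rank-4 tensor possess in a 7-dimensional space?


The number of components of a rank-r tensor in d dimensions is d^r.
Here d = 7 and r = 4.
7^4 = 2401

2401


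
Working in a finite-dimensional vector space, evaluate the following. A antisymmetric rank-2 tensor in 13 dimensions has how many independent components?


A antisymmetric rank-2 tensor in d dimensions has d(d-1)/2 independent components.
d = 13
d(d-1)/2 = 13 * 12 / 2 = 156 / 2 = 78

78


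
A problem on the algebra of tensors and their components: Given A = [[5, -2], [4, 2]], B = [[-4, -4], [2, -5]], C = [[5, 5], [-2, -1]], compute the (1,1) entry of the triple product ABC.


(ABC)_{11} = sum_m (AB)_{1m} C_{m1}. First compute row 1 of AB.
(AB)_{11} = 5*-4 + -2*2 = -24
(AB)_{12} = 5*-4 + -2*-5 = -10
Now contract with column 1 of C:
(AB)_{11} * C_{11} = -24 * 5 = -120
(AB)_{12} * C_{21} = -10 * -2 = 20
(ABC)_{11} = -120 + 20 = -100

-100


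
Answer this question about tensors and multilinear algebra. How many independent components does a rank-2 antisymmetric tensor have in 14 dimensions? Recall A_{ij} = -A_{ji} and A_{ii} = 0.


An antisymmetric rank-2 tensor satisfies A_{ij} = -A_{ji}, so diagonal entries are zero.
The independent components are the upper-triangular entries: C(n, 2) = n(n-1)/2.
n = 14
C(14, 2) = 14 * 13 / 2 = 182 / 2 = 91

91


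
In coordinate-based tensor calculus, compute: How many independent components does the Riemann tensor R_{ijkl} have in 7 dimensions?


The Riemann tensor in d dimensions has d^2(d^2 - 1)/12 independent components.
d = 7, so d^2 = 49
d^2 - 1 = 48
d^2(d^2 - 1) = 49 * 48 = 2352
Divide by 12: 2352 / 12 = 196

196


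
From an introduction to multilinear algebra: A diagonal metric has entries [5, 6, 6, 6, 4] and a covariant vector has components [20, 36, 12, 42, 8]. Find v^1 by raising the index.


To raise an index with a diagonal metric: v^i = v_i / g_{ii}.
For index 1: v_1 = 20, g_{11} = 5
v^1 = 20 / 5 = 4

4


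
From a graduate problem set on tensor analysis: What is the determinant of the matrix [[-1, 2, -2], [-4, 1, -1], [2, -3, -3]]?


Expanding along the first row, det(A) = a11*M_11 - a12*M_12 + a13*M_13, where M_1j is the (1,j) minor.
Minor M_11 = 1*-3 - -1*-3 = -6
Minor M_12 = -4*-3 - -1*2 = 14
Minor M_13 = -4*-3 - 1*2 = 10
det = -1*(-6) - 2*(14) + -2*(10)
    = 6 - 28 + -20
    = -42

-42


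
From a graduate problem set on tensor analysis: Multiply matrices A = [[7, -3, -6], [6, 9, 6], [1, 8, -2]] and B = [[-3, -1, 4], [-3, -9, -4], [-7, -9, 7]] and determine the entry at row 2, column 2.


(AB)_{ij} = sum_k A_{ik} B_{kj}.
For i=2, j=2:
A_{21} * B_{12} = 6 * -1 = -6
A_{22} * B_{22} = 9 * -9 = -81
A_{23} * B_{32} = 6 * -9 = -54
Sum = -6 + -81 + -54 = -141

-141


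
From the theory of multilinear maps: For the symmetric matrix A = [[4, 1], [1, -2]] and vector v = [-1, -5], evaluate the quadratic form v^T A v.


First compute Av:
(Av)_1 = 4*-1 + 1*-5 = -9
(Av)_2 = 1*-1 + -2*-5 = 9
Av = [-9, 9]
Then v^T (Av) = -1*-9 + -5*9
= 9 + -45 = -36

-36


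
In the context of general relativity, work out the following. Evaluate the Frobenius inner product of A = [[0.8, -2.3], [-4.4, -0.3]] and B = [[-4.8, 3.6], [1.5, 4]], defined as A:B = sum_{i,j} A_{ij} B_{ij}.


A:B = sum over all i,j of A_{ij} * B_{ij}.
Row 1: 0.8*-4.8=-3.84, -2.3*3.6=-8.28 => row sum = -12.12
Row 2: -4.4*1.5=-6.6, -0.3*4=-1.2 => row sum = -7.8
Total = -12.12 + -7.8 = -19.92

-19.92


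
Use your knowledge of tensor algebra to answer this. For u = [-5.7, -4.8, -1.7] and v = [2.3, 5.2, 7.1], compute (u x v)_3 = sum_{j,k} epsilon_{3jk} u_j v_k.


(u x v)_3 = sum_{j,k} epsilon_{3jk} u_j v_k. Only permutations of (1,2,3) contribute; the two non-zero terms are:
eps_{312} u_1 v_2 = 1 * -5.7 * 5.2 = -29.64
eps_{321} u_2 v_1 = -1 * -4.8 * 2.3 = 11.04
(u x v)_3 = -18.6

-18.6


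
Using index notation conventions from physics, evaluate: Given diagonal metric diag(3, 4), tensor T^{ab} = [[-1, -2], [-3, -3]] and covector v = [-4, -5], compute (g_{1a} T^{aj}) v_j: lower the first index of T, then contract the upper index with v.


Step 1: lower the first index. For a diagonal metric, g_{ia} T^{aj} = g_{ii} T^{ij} (no sum on i).
g_{11} = 3
S_1{}^1 = 3 * T^{11} = 3 * -1 = -3
S_1{}^2 = 3 * T^{12} = 3 * -2 = -6
Step 2: contract S_1{}^j with v_j.
S_1{}^1 * v_1 = -3 * -4 = 12
S_1{}^2 * v_2 = -6 * -5 = 30
Result = 12 + 30 = 42

42


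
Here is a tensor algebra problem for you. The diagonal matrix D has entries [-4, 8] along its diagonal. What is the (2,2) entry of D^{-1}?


For a diagonal matrix, the inverse has entries (D^{-1})_{ii} = 1/d_{ii}.
The diagonal entries are: d_{11} = -4, d_{22} = 8
We need (D^{-1})_{22} = 1/d_{22} = 1/8 = 1/8

1/8


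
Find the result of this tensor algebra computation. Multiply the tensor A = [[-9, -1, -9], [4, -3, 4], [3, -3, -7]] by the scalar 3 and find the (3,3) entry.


Scalar multiplication: (cA)_{ij} = c * A_{ij}.
c = 3
A_{33} = -7
(cA)_{33} = 3 * -7 = -21

-21


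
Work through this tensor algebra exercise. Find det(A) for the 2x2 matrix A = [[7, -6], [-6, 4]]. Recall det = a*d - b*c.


For a 2x2 matrix [[a, b], [c, d]], det = a*d - b*c.
a = 7, b = -6, c = -6, d = 4
a*d = 7 * 4 = 28
b*c = -6 * -6 = 36
det = 28 - 36 = -8

-8


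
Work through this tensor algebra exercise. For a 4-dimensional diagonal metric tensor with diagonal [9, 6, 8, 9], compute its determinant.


For a diagonal metric, the determinant is the product of diagonal entries.
Diagonal entries: 9, 6, 8, 9
det(g) = 9 * 6 * 8 * 9 = 3888

3888


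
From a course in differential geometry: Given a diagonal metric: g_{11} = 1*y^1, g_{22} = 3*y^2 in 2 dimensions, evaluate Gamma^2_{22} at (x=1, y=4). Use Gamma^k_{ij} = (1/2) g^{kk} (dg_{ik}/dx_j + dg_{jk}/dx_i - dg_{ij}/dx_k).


For a diagonal metric, Gamma^k_{ij} = (1/2) g^{kk} (dg_{ik}/dx_j + dg_{jk}/dx_i - dg_{ij}/dx_k).
The metric is diagonal, so g_{ab} = 0 for a != b.
At the given point: g_{11} = 4, g_{22} = 48
g^{22} = 1/48
dg_{22}/dx_2 = dg_{22}/dx_2 = 24
dg_{22}/dx_2 = dg_{22}/dx_2 = 24
dg_{22}/dx_2 = dg_{22}/dx_2 = 24
Numerator = 24 + 24 - 24 = 24
Gamma^2_{22} = 24 / (2 * 48) = 1/4

1/4


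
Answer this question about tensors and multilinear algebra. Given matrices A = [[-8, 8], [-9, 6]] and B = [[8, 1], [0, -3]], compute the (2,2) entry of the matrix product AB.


(AB)_{ij} = sum_k A_{ik} B_{kj}.
For i=2, j=2:
A_{21} * B_{12} = -9 * 1 = -9
A_{22} * B_{22} = 6 * -3 = -18
Sum = -9 + -18 = -27

-27


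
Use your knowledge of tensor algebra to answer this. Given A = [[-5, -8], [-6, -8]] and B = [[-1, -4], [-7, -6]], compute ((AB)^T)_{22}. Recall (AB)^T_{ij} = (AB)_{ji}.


(AB)^T_{ij} = (AB)_{ji} = sum_k A_{jk} B_{ki}.
For i=2, j=2 we need (AB)_{22}:
A_{21} * B_{12} = -6 * -4 = 24
A_{22} * B_{22} = -8 * -6 = 48
Sum = 24 + 48 = 72

72


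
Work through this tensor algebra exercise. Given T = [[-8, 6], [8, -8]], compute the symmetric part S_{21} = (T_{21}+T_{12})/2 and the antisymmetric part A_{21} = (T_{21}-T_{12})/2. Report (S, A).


T_{21} = 8
T_{12} = 6
S_{21} = (8 + 6)/2 = 14/2 = 7
A_{21} = (8 - 6)/2 = 2/2 = 1
Check: S + A = 7 + 1 = 8 = T_{21}.

(7, 1)


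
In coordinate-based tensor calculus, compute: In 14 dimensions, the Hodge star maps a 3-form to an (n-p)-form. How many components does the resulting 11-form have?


The Hodge dual of a p-form on an n-dimensional manifold is an (n-p)-form.
n = 14, p = 3, so dual degree = 14 - 3 = 11
The number of components is C(n, n-p) = C(14, 11) = 364

364


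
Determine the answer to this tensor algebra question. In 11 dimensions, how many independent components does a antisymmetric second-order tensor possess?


A antisymmetric rank-2 tensor in d dimensions has d(d-1)/2 independent components.
d = 11
d(d-1)/2 = 11 * 10 / 2 = 110 / 2 = 55

55


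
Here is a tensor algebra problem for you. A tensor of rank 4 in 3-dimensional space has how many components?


The number of components of a rank-r tensor in d dimensions is d^r.
Here d = 3 and r = 4.
3^4 = 81

81


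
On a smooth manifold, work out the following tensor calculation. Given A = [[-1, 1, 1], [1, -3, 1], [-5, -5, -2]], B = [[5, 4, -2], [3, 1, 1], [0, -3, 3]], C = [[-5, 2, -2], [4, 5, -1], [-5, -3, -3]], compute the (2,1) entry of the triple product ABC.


(ABC)_{21} = sum_m (AB)_{2m} C_{m1}. First compute row 2 of AB.
(AB)_{21} = 1*5 + -3*3 + 1*0 = -4
(AB)_{22} = 1*4 + -3*1 + 1*-3 = -2
(AB)_{23} = 1*-2 + -3*1 + 1*3 = -2
Now contract with column 1 of C:
(AB)_{21} * C_{11} = -4 * -5 = 20
(AB)_{22} * C_{21} = -2 * 4 = -8
(AB)_{23} * C_{31} = -2 * -5 = 10
(ABC)_{21} = 20 + -8 + 10 = 22

22


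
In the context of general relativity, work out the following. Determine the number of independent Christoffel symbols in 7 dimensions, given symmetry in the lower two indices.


Christoffel symbols Gamma^k_{ij} are symmetric in i,j, so there are d * d(d+1)/2 independent symbols.
d = 7
d(d+1)/2 = 7 * 8 / 2 = 28
Total = 7 * 28 = 196

196
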